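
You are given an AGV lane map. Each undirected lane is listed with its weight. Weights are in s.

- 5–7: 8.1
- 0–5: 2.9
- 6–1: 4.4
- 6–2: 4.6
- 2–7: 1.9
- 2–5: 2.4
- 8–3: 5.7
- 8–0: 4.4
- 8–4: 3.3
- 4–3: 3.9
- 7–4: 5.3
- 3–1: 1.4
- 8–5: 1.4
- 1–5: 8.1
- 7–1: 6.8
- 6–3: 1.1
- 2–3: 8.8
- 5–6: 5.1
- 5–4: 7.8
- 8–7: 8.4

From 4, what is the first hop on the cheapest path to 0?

Compare a few routes:
4–8–0: 3.3+4.4 = 7.7
4–5–0: 7.8+2.9 = 10.7
4–8–5–0: 3.3+1.4+2.9 = 7.6
The minimum is 7.6 s via 4–8–5–0.
So from 4 the first move is to 8.

8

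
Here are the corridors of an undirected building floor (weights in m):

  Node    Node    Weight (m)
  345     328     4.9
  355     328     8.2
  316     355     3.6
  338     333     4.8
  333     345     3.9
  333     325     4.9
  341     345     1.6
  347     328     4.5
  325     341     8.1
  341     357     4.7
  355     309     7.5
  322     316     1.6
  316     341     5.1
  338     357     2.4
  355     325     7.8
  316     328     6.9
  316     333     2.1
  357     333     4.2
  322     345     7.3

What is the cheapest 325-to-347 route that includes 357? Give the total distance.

24.8 m

Best 325 to 357: 325 → 333 → 357 costing 9.1
Shortest 357→347: 357 → 341 → 345 → 328 → 347 = 15.7
Total via 357: 9.1 + 15.7 = 24.8 m.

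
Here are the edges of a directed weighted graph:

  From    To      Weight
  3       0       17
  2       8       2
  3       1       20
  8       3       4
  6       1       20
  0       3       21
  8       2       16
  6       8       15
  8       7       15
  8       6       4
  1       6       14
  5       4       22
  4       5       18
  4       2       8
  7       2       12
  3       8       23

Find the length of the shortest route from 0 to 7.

59

Candidate routes:
0–3–8–7: 21+23+15 = 59
0–3–1–6–8–7: 21+20+14+15+15 = 85
Cheapest is 0–3–8–7 at 59.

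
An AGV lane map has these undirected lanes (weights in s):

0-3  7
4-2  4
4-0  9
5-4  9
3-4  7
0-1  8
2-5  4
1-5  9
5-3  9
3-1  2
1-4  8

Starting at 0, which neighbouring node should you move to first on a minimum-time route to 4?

4

Candidate routes:
0–3–1–4: 7+2+8 = 17
0–4: 9 = 9
0–1–4: 8+8 = 16
0–3–4: 7+7 = 14
Cheapest is 0–4 at 9 s.
So from 0 the first move is to 4.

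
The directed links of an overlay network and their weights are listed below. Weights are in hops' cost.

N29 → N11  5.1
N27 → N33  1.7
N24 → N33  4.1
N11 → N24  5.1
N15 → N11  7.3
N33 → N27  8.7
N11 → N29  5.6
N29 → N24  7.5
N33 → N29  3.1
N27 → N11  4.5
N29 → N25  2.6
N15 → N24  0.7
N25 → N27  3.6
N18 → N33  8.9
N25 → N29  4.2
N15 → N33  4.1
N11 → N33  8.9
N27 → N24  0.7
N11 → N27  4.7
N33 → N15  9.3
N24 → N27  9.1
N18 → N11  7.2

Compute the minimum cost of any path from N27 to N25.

Settle nodes by increasing distance from N27:
N27: 0
N24: 0.7  (via N27)
N33: 1.7  (via N27)
N11: 4.5  (via N27)
N29: 4.8  (via N33)
N25: 7.4  (via N29)
Shortest route: N27–N33–N29–N25 = 7.4 hops' cost.

7.4 hops' cost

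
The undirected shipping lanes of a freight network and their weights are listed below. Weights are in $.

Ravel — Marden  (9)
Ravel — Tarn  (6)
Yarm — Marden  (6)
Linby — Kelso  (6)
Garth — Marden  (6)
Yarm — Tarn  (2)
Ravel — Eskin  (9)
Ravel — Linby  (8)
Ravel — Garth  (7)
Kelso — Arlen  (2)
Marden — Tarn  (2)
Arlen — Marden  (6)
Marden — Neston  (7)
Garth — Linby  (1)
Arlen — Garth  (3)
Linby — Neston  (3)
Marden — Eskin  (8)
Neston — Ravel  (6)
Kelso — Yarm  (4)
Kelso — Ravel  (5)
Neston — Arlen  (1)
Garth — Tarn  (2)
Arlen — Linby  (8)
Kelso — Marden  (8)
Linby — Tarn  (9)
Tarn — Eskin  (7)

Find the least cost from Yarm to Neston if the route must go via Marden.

Best Yarm to Marden: Yarm → Tarn → Marden costing 4
Best Marden to Neston: Marden → Neston costing 7
Total via Marden: 4 + 7 = $11.

$11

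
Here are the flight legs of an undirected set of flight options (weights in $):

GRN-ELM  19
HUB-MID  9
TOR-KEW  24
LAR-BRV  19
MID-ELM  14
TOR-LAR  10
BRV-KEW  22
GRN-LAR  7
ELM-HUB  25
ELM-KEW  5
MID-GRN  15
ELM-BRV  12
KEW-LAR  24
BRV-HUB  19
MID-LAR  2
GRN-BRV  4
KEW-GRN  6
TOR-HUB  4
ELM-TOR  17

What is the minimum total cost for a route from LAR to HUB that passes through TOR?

Shortest LAR→TOR: LAR → TOR = 10
Best TOR to HUB: TOR → HUB costing 4
Total via TOR: 10 + 4 = $14.

$14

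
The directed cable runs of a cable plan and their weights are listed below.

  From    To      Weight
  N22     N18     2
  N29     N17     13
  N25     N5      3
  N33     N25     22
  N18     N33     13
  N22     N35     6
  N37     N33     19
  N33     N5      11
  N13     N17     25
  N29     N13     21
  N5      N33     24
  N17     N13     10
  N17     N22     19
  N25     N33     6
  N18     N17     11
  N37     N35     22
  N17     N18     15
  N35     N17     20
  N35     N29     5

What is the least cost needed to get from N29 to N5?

52

Shortest distances from N29:
N29: 0
N17: 13  (via N29)
N13: 21  (via N29)
N18: 28  (via N17)
N22: 32  (via N17)
N35: 38  (via N22)
N33: 41  (via N18)
N5: 52  (via N33)
Shortest route: N29–N17–N18–N33–N5 = 52.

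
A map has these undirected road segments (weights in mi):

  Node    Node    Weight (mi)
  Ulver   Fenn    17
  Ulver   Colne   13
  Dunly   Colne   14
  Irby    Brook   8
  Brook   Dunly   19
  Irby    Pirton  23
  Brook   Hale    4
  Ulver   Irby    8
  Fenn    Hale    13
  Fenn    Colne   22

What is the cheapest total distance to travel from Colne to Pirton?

Shortest distances from Colne:
Colne: 0
Ulver: 13  (via Colne)
Dunly: 14  (via Colne)
Irby: 21  (via Ulver)
Fenn: 22  (via Colne)
Brook: 29  (via Irby)
Hale: 33  (via Brook)
Pirton: 44  (via Irby)
Shortest route: Colne–Ulver–Irby–Pirton = 44 mi.

44 mi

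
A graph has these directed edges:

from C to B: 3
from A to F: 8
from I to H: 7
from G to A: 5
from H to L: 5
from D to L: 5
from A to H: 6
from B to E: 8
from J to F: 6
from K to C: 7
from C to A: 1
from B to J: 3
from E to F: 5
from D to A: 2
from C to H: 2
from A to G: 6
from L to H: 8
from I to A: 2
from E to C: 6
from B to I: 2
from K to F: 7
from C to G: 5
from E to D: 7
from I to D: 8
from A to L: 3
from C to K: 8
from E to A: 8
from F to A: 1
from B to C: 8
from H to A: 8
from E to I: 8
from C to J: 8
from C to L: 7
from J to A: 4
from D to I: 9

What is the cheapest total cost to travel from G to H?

Running Dijkstra from G:
G: 0
A: 5  (via G)
L: 8  (via A)
H: 11  (via A)
Shortest route: G–A–H = 11.

11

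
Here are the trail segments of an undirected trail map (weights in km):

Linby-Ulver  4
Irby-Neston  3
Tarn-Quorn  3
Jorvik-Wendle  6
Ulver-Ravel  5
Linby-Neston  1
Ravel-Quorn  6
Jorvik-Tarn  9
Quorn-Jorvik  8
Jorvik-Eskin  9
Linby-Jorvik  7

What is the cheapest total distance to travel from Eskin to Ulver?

Shortest distances from Eskin:
Eskin: 0
Jorvik: 9  (via Eskin)
Wendle: 15  (via Jorvik)
Linby: 16  (via Jorvik)
Quorn: 17  (via Jorvik)
Neston: 17  (via Linby)
Tarn: 18  (via Jorvik)
Irby: 20  (via Neston)
Ulver: 20  (via Linby)
Shortest route: Eskin–Jorvik–Linby–Ulver = 20 km.

20 km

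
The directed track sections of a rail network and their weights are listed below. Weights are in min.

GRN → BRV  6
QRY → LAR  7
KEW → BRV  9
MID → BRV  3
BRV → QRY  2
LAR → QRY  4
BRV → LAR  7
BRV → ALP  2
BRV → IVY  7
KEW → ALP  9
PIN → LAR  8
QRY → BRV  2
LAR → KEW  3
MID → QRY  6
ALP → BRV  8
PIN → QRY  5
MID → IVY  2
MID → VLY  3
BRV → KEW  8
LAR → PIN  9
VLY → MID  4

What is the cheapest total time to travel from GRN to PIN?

Candidate routes:
GRN - BRV - LAR - PIN: 6+7+9 = 22
GRN - BRV - QRY - LAR - PIN: 6+2+7+9 = 24
The minimum is 22 min via GRN - BRV - LAR - PIN.

22 min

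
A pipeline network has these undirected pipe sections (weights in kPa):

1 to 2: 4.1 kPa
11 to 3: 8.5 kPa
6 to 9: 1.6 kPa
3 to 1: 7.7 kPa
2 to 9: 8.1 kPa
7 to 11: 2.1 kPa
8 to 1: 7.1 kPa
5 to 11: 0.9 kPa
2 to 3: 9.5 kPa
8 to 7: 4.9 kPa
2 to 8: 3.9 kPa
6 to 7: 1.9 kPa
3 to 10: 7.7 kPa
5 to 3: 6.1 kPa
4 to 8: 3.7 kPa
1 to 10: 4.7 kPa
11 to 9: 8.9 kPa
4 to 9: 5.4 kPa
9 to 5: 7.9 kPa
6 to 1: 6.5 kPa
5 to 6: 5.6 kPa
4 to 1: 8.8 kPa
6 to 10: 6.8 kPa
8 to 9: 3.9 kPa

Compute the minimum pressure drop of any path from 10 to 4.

Running Dijkstra from 10:
10: 0
1: 4.7  (via 10)
6: 6.8  (via 10)
3: 7.7  (via 10)
9: 8.4  (via 6)
7: 8.7  (via 6)
2: 8.8  (via 1)
11: 10.8  (via 7)
5: 11.7  (via 11)
8: 11.8  (via 1)
4: 13.5  (via 1)
Shortest route: 10–1–4 = 13.5 kPa.

13.5 kPa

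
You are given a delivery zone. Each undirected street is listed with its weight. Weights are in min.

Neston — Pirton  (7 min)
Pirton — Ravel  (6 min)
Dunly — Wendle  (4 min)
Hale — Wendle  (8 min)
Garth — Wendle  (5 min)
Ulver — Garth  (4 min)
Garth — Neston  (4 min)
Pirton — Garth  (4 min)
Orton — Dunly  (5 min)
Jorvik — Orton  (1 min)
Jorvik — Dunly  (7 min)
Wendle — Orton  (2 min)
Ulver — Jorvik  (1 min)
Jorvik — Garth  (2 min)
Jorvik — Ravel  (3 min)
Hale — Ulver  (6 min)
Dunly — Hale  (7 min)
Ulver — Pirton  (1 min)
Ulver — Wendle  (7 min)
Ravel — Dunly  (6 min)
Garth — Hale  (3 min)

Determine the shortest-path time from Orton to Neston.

7 min

Running Dijkstra from Orton:
Orton: 0
Jorvik: 1  (via Orton)
Wendle: 2  (via Orton)
Ulver: 2  (via Jorvik)
Pirton: 3  (via Ulver)
Garth: 3  (via Jorvik)
Ravel: 4  (via Jorvik)
Dunly: 5  (via Orton)
Hale: 6  (via Garth)
Neston: 7  (via Garth)
Shortest route: Orton–Jorvik–Garth–Neston = 7 min.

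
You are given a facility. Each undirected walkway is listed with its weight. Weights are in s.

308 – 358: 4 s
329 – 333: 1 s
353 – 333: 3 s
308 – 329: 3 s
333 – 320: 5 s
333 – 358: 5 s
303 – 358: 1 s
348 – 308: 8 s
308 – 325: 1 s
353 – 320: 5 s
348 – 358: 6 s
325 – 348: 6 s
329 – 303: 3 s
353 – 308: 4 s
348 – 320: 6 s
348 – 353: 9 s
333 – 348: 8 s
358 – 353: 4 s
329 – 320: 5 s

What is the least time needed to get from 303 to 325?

6 s

Settle nodes by increasing distance from 303:
303: 0
358: 1  (via 303)
329: 3  (via 303)
333: 4  (via 329)
308: 5  (via 358)
353: 5  (via 358)
325: 6  (via 308)
Shortest route: 303 → 358 → 308 → 325 = 6 s.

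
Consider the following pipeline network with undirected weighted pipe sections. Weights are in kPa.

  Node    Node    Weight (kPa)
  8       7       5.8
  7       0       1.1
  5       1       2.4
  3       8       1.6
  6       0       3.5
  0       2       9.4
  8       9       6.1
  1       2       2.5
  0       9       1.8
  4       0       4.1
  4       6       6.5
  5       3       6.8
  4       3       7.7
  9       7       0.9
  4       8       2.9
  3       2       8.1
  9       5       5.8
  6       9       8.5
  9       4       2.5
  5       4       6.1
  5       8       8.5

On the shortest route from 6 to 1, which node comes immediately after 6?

0

Candidate routes:
6–4–5–1: 6.5+6.1+2.4 = 15
6–0–9–5–1: 3.5+1.8+5.8+2.4 = 13.5
6–0–7–9–5–1: 3.5+1.1+0.9+5.8+2.4 = 13.7
6–0–2–1: 3.5+9.4+2.5 = 15.4
Cheapest is 6–0–9–5–1 at 13.5 kPa.
So from 6 the first move is to 0.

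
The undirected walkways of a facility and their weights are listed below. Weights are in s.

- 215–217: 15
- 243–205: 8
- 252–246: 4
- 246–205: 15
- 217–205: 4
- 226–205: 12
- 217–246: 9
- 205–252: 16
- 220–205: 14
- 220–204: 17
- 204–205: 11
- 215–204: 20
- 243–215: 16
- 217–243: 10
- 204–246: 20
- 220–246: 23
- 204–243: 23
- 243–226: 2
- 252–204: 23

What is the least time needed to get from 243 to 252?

23 s

Enumerating some paths:
243 → 217 → 246 → 252: 10+9+4 = 23
243 → 205 → 252: 8+16 = 24
243 → 205 → 217 → 246 → 252: 8+4+9+4 = 25
243 → 205 → 246 → 252: 8+15+4 = 27
Cheapest is 243 → 217 → 246 → 252 at 23 s.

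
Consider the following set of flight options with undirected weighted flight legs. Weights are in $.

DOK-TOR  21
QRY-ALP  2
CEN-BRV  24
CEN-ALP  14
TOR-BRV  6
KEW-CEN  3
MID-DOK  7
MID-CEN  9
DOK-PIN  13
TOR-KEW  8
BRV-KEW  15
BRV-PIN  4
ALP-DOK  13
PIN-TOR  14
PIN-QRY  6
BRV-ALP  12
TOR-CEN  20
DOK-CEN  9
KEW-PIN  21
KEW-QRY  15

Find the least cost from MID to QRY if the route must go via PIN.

$26

Shortest MID→PIN: MID–DOK–PIN = 20
Best PIN to QRY: PIN–QRY costing 6
Total via PIN: 20 + 6 = $26.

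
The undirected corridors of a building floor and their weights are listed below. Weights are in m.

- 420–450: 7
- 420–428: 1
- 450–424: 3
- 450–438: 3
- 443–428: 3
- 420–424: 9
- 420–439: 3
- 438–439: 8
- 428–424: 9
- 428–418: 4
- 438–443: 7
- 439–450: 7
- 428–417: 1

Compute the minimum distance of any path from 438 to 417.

11 m

Compare a few routes:
438 → 443 → 428 → 417: 7+3+1 = 11
438 → 439 → 420 → 428 → 417: 8+3+1+1 = 13
438 → 450 → 420 → 428 → 417: 3+7+1+1 = 12
The minimum is 11 m via 438 → 443 → 428 → 417.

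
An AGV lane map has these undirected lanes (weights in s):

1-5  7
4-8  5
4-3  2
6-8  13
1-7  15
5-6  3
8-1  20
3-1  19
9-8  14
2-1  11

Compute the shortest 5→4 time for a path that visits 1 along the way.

Best 5 to 1: 5 → 1 costing 7
Best 1 to 4: 1 → 3 → 4 costing 21
Total via 1: 7 + 21 = 28 s.

28 s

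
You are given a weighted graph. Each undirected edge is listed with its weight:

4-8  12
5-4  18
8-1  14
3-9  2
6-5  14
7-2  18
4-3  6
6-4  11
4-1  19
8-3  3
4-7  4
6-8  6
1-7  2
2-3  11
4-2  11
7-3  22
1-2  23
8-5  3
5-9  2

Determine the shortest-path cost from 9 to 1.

Enumerating some paths:
9 → 3 → 8 → 1: 2+3+14 = 19
9 → 5 → 8 → 1: 2+3+14 = 19
9 → 3 → 4 → 7 → 1: 2+6+4+2 = 14
Cheapest is 9 → 3 → 4 → 7 → 1 at 14.

14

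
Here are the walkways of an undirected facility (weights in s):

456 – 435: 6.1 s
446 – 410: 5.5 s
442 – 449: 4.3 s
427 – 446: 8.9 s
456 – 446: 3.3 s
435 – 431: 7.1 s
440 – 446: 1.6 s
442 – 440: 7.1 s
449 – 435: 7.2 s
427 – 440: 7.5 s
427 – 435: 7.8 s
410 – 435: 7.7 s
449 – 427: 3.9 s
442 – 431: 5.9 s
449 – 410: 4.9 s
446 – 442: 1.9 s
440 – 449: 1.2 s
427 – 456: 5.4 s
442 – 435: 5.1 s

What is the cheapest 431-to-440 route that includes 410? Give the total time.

19.4 s

Shortest 431→410: 431–442–446–410 = 13.3
Best 410 to 440: 410–449–440 costing 6.1
Total via 410: 13.3 + 6.1 = 19.4 s.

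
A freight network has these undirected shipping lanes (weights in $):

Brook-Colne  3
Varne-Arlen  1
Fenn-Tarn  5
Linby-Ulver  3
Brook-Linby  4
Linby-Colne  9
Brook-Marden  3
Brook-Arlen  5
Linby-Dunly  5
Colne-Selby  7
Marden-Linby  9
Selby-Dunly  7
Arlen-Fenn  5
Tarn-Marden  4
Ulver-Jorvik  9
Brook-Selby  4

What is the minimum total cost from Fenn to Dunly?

$19

Running Dijkstra from Fenn:
Fenn: 0
Arlen: 5  (via Fenn)
Tarn: 5  (via Fenn)
Varne: 6  (via Arlen)
Marden: 9  (via Tarn)
Brook: 10  (via Arlen)
Colne: 13  (via Brook)
Linby: 14  (via Brook)
Selby: 14  (via Brook)
Ulver: 17  (via Linby)
Dunly: 19  (via Linby)
Shortest route: Fenn → Arlen → Brook → Linby → Dunly = $19.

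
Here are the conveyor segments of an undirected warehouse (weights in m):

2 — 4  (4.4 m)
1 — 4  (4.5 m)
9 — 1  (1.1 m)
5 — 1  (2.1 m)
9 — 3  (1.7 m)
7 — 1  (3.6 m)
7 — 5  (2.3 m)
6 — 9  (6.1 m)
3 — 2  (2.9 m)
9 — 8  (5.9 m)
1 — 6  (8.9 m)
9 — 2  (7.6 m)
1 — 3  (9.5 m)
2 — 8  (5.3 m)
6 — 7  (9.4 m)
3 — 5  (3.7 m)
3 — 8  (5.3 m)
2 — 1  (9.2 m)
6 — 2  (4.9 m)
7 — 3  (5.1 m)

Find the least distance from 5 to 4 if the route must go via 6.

Shortest 5→6: 5 → 1 → 9 → 6 = 9.3
Best 6 to 4: 6 → 2 → 4 costing 9.3
Total via 6: 9.3 + 9.3 = 18.6 m.

18.6 m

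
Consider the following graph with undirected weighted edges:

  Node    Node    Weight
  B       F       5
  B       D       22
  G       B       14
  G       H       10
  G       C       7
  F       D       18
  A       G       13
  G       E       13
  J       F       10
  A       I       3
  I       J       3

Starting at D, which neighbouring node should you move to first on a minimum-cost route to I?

Candidate routes:
D–B–G–A–I: 22+14+13+3 = 52
D–B–F–J–I: 22+5+10+3 = 40
D–F–J–I: 18+10+3 = 31
Cheapest is D–F–J–I at 31.
So from D the first move is to F.

F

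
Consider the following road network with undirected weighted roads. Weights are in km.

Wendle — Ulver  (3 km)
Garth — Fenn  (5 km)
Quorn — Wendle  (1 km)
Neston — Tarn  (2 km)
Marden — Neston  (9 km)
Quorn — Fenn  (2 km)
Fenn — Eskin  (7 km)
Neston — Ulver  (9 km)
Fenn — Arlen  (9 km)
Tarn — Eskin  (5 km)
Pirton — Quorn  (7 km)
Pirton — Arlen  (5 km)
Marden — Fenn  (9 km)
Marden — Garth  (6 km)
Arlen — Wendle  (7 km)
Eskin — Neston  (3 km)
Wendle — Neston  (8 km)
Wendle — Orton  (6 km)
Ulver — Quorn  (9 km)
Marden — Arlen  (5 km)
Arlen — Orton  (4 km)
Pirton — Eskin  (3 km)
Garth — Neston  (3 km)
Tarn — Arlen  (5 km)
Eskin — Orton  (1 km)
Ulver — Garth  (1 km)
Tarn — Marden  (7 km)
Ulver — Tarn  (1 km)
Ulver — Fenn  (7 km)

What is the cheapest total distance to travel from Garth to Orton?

Settle nodes by increasing distance from Garth:
Garth: 0
Ulver: 1  (via Garth)
Tarn: 2  (via Ulver)
Neston: 3  (via Garth)
Wendle: 4  (via Ulver)
Fenn: 5  (via Garth)
Quorn: 5  (via Wendle)
Eskin: 6  (via Neston)
Marden: 6  (via Garth)
Orton: 7  (via Eskin)
Shortest route: Garth → Neston → Eskin → Orton = 7 km.

7 km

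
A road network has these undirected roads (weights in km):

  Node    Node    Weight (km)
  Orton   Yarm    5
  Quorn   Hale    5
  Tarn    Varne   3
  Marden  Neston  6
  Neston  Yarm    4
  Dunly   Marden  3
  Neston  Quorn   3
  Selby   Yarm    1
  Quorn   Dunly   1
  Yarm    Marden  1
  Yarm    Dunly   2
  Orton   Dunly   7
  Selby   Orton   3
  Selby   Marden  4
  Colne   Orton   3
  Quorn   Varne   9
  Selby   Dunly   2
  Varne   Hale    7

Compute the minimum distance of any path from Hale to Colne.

14 km

Running Dijkstra from Hale:
Hale: 0
Quorn: 5  (via Hale)
Dunly: 6  (via Quorn)
Varne: 7  (via Hale)
Selby: 8  (via Dunly)
Neston: 8  (via Quorn)
Yarm: 8  (via Dunly)
Marden: 9  (via Dunly)
Tarn: 10  (via Varne)
Orton: 11  (via Selby)
Colne: 14  (via Orton)
Shortest route: Hale–Quorn–Dunly–Selby–Orton–Colne = 14 km.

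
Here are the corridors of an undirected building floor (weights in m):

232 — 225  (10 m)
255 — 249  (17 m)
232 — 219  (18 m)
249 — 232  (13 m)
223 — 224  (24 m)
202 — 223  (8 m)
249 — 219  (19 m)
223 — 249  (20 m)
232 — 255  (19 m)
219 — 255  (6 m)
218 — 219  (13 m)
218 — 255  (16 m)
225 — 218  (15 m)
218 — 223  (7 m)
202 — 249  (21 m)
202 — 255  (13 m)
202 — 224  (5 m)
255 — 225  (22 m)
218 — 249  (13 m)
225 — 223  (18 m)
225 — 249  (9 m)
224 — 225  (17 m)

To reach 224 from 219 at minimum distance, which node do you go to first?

Enumerating some paths:
219–218–223–202–224: 13+7+8+5 = 33
219–255–202–224: 6+13+5 = 24
Cheapest is 219–255–202–224 at 24 m.
So from 219 the first move is to 255.

255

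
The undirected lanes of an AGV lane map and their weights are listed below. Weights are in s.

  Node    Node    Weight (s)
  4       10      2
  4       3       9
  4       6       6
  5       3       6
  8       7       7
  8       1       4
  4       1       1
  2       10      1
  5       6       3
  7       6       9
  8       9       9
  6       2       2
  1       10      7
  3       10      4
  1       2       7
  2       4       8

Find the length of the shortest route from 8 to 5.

Compare a few routes:
8–1–4–10–2–6–5: 4+1+2+1+2+3 = 13
8–1–4–6–5: 4+1+6+3 = 14
8–1–2–6–5: 4+7+2+3 = 16
The minimum is 13 s via 8–1–4–10–2–6–5.

13 s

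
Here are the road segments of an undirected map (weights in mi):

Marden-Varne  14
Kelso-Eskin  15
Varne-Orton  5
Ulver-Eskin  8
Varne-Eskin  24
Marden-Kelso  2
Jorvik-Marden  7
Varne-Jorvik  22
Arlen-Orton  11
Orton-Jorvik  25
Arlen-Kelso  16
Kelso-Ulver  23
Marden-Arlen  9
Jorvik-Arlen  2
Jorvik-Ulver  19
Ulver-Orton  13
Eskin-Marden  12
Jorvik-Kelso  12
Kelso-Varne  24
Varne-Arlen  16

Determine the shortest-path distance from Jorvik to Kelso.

9 mi

Enumerating some paths:
Jorvik–Kelso: 12 = 12
Jorvik–Marden–Kelso: 7+2 = 9
Cheapest is Jorvik–Marden–Kelso at 9 mi.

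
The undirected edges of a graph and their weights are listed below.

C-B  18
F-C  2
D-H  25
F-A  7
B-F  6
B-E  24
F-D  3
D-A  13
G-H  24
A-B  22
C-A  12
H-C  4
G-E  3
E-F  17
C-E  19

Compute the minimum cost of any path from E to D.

Compare a few routes:
E - F - D: 17+3 = 20
E - B - F - D: 24+6+3 = 33
E - C - F - D: 19+2+3 = 24
E - G - H - C - F - D: 3+24+4+2+3 = 36
The minimum is 20 via E - F - D.

20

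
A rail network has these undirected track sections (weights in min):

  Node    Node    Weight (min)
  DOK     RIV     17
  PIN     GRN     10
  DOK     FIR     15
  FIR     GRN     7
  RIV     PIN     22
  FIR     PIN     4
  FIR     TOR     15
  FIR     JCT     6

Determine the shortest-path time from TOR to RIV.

Settle nodes by increasing distance from TOR:
TOR: 0
FIR: 15  (via TOR)
PIN: 19  (via FIR)
JCT: 21  (via FIR)
GRN: 22  (via FIR)
DOK: 30  (via FIR)
RIV: 41  (via PIN)
Shortest route: TOR → FIR → PIN → RIV = 41 min.

41 min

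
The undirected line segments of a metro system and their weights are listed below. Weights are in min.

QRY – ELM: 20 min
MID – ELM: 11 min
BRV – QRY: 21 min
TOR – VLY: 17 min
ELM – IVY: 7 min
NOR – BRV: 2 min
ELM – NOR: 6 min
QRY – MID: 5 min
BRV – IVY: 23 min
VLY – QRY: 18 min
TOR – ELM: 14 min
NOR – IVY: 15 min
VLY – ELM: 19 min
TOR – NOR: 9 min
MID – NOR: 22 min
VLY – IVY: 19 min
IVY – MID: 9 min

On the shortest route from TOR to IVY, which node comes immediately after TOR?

Compare a few routes:
TOR–NOR–IVY: 9+15 = 24
TOR–NOR–ELM–IVY: 9+6+7 = 22
TOR–ELM–MID–IVY: 14+11+9 = 34
TOR–ELM–IVY: 14+7 = 21
The minimum is 21 min via TOR–ELM–IVY.
So from TOR the first move is to ELM.

ELM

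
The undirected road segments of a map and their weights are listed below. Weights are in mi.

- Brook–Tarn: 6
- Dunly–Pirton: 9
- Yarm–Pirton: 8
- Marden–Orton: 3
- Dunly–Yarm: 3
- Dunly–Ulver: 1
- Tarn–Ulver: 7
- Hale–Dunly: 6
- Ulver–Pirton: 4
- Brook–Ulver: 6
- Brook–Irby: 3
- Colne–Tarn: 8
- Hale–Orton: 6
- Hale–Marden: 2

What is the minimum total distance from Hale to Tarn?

14 mi

Enumerating some paths:
Hale → Dunly → Ulver → Brook → Tarn: 6+1+6+6 = 19
Hale → Dunly → Ulver → Tarn: 6+1+7 = 14
Hale → Dunly → Pirton → Ulver → Tarn: 6+9+4+7 = 26
Cheapest is Hale → Dunly → Ulver → Tarn at 14 mi.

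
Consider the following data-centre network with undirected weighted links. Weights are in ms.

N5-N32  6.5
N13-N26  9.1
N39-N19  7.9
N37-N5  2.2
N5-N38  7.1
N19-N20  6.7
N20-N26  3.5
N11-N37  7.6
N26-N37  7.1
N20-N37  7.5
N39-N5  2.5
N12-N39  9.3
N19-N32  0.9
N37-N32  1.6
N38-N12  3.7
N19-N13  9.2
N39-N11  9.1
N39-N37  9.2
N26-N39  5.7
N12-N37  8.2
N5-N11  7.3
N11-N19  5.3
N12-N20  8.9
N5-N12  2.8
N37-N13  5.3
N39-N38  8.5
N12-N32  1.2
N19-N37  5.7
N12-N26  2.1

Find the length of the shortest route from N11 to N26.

Enumerating some paths:
N11 - N19 - N32 - N12 - N26: 5.3+0.9+1.2+2.1 = 9.5
N11 - N5 - N12 - N26: 7.3+2.8+2.1 = 12.2
The minimum is 9.5 ms via N11 - N19 - N32 - N12 - N26.

9.5 ms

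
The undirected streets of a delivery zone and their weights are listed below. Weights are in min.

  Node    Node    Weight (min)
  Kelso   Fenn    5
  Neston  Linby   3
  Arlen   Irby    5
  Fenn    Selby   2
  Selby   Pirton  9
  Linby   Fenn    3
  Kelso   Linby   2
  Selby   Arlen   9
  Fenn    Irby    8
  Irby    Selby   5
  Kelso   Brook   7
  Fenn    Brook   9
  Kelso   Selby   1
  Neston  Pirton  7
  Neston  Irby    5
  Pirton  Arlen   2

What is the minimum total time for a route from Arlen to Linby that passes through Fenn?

14 min

Shortest Arlen→Fenn: Arlen–Selby–Fenn = 11
Best Fenn to Linby: Fenn–Linby costing 3
Total via Fenn: 11 + 3 = 14 min.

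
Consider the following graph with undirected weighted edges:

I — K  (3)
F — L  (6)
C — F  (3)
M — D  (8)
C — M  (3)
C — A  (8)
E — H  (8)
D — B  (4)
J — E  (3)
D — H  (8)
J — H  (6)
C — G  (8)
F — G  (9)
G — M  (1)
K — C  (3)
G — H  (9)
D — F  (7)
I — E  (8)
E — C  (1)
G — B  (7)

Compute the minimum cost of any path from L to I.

Candidate routes:
L–F–C–E–I: 6+3+1+8 = 18
L–F–C–K–I: 6+3+3+3 = 15
The minimum is 15 via L–F–C–K–I.

15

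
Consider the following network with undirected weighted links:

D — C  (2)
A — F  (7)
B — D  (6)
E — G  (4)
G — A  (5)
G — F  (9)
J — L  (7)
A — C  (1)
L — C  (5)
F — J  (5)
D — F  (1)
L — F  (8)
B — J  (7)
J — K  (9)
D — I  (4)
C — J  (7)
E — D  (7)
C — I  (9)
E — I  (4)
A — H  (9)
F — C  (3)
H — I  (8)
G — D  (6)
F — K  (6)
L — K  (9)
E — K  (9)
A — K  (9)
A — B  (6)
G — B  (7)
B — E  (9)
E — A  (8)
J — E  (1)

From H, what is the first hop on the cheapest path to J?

I

Compare a few routes:
H - A - C - J: 9+1+7 = 17
H - I - E - J: 8+4+1 = 13
H - I - D - F - J: 8+4+1+5 = 18
The minimum is 13 via H - I - E - J.
So from H the first move is to I.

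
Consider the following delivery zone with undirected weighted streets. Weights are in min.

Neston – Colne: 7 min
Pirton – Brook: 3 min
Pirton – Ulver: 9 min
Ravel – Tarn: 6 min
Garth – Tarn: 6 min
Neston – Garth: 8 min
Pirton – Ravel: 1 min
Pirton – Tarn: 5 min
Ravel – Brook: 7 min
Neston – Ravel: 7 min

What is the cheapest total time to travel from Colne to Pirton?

Running Dijkstra from Colne:
Colne: 0
Neston: 7  (via Colne)
Ravel: 14  (via Neston)
Pirton: 15  (via Ravel)
Shortest route: Colne → Neston → Ravel → Pirton = 15 min.

15 min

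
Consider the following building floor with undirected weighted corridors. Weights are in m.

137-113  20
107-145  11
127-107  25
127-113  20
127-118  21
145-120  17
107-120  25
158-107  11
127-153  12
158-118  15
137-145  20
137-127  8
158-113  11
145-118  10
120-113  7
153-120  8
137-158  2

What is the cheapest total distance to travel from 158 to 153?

22 m

Settle nodes by increasing distance from 158:
158: 0
137: 2  (via 158)
127: 10  (via 137)
107: 11  (via 158)
113: 11  (via 158)
118: 15  (via 158)
120: 18  (via 113)
145: 22  (via 137)
153: 22  (via 127)
Shortest route: 158–137–127–153 = 22 m.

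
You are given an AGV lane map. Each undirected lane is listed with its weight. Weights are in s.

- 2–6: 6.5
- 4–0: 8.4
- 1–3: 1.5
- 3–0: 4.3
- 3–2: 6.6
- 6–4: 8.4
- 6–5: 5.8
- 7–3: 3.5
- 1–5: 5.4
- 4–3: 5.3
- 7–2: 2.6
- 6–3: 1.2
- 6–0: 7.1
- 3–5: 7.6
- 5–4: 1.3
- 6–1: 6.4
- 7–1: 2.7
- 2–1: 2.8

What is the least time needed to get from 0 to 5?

9.7 s

Shortest distances from 0:
0: 0
3: 4.3  (via 0)
6: 5.5  (via 3)
1: 5.8  (via 3)
7: 7.8  (via 3)
4: 8.4  (via 0)
2: 8.6  (via 1)
5: 9.7  (via 4)
Shortest route: 0–4–5 = 9.7 s.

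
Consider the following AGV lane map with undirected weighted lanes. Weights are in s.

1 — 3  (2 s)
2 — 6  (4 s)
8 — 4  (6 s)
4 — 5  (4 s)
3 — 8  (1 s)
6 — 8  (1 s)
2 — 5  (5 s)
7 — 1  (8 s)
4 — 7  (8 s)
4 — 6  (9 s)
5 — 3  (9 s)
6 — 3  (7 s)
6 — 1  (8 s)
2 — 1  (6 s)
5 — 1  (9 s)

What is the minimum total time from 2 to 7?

14 s

Running Dijkstra from 2:
2: 0
6: 4  (via 2)
5: 5  (via 2)
8: 5  (via 6)
1: 6  (via 2)
3: 6  (via 8)
4: 9  (via 5)
7: 14  (via 1)
Shortest route: 2 → 1 → 7 = 14 s.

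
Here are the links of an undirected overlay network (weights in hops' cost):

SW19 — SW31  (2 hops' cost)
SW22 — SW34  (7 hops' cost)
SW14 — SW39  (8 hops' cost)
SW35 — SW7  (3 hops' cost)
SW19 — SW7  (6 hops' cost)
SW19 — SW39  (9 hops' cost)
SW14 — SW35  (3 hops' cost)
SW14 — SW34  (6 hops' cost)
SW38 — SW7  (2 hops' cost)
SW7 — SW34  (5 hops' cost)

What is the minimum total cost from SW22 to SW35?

Shortest distances from SW22:
SW22: 0
SW34: 7  (via SW22)
SW7: 12  (via SW34)
SW14: 13  (via SW34)
SW38: 14  (via SW7)
SW35: 15  (via SW7)
Shortest route: SW22–SW34–SW7–SW35 = 15 hops' cost.

15 hops' cost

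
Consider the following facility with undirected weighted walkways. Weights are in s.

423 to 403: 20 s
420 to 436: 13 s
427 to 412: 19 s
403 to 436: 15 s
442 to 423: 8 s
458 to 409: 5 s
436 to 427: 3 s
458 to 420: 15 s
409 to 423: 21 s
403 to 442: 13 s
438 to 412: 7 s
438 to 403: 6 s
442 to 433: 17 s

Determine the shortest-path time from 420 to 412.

Candidate routes:
420–436–403–438–412: 13+15+6+7 = 41
420–436–427–412: 13+3+19 = 35
The minimum is 35 s via 420–436–427–412.

35 s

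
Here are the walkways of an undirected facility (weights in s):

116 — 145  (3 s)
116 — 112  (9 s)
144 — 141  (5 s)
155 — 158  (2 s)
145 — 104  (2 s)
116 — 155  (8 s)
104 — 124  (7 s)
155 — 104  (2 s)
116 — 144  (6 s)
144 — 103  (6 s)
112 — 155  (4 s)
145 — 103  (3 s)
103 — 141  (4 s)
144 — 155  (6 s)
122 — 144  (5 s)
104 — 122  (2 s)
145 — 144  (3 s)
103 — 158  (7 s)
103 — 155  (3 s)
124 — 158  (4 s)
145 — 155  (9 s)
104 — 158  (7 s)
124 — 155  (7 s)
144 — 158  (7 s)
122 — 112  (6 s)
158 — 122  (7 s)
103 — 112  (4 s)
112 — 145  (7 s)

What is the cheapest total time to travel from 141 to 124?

Compare a few routes:
141 → 103 → 155 → 158 → 124: 4+3+2+4 = 13
141 → 103 → 155 → 124: 4+3+7 = 14
Cheapest is 141 → 103 → 155 → 158 → 124 at 13 s.

13 s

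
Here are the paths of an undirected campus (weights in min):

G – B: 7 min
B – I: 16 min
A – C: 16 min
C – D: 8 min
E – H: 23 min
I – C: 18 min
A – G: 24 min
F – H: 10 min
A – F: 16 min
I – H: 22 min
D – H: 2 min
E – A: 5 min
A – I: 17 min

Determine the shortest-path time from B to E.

36 min

Enumerating some paths:
B - I - C - A - E: 16+18+16+5 = 55
B - G - A - E: 7+24+5 = 36
B - I - A - E: 16+17+5 = 38
The minimum is 36 min via B - G - A - E.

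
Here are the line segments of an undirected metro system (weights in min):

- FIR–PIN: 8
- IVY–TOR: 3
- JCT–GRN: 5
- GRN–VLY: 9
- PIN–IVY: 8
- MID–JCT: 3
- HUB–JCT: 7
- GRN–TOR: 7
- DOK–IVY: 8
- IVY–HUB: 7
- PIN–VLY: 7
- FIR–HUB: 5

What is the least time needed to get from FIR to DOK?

Compare a few routes:
FIR - HUB - JCT - GRN - TOR - IVY - DOK: 5+7+5+7+3+8 = 35
FIR - PIN - VLY - GRN - TOR - IVY - DOK: 8+7+9+7+3+8 = 42
FIR - PIN - IVY - DOK: 8+8+8 = 24
FIR - HUB - IVY - DOK: 5+7+8 = 20
The minimum is 20 min via FIR - HUB - IVY - DOK.

20 min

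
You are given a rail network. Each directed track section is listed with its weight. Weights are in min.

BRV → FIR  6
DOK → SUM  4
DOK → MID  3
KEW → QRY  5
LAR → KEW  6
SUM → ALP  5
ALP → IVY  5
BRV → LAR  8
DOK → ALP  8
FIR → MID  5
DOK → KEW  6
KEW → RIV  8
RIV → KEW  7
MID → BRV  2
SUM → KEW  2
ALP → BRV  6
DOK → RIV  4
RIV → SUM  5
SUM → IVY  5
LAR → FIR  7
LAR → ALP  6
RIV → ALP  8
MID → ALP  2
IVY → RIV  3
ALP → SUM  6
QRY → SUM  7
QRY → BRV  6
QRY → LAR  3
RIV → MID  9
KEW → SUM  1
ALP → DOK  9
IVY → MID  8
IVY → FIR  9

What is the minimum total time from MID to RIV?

Shortest distances from MID:
MID: 0
BRV: 2  (via MID)
ALP: 2  (via MID)
IVY: 7  (via ALP)
FIR: 8  (via BRV)
SUM: 8  (via ALP)
RIV: 10  (via IVY)
Shortest route: MID → ALP → IVY → RIV = 10 min.

10 min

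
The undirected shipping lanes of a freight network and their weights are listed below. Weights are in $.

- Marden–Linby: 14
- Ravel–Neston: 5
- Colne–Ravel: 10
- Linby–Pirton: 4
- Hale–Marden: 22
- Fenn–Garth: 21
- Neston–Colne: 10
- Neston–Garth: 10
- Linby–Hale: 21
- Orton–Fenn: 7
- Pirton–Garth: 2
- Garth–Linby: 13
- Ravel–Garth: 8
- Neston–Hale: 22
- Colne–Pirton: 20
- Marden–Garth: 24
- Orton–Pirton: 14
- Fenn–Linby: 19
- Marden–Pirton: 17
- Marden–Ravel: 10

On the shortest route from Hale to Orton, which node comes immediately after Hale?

Candidate routes:
Hale - Linby - Pirton - Orton: 21+4+14 = 39
Hale - Linby - Fenn - Orton: 21+19+7 = 47
Hale - Linby - Garth - Pirton - Orton: 21+13+2+14 = 50
Hale - Neston - Garth - Pirton - Orton: 22+10+2+14 = 48
The minimum is $39 via Hale - Linby - Pirton - Orton.
So from Hale the first move is to Linby.

Linby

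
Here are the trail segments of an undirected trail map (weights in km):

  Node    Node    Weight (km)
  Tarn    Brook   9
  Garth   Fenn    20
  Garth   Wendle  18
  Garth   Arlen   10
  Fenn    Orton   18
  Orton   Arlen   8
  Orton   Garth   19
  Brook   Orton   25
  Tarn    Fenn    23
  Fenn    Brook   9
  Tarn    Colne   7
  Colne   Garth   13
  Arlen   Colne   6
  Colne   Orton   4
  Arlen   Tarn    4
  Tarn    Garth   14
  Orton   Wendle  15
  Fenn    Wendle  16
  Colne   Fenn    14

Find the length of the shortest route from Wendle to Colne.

19 km

Compare a few routes:
Wendle - Orton - Arlen - Colne: 15+8+6 = 29
Wendle - Orton - Colne: 15+4 = 19
Wendle - Fenn - Colne: 16+14 = 30
Cheapest is Wendle - Orton - Colne at 19 km.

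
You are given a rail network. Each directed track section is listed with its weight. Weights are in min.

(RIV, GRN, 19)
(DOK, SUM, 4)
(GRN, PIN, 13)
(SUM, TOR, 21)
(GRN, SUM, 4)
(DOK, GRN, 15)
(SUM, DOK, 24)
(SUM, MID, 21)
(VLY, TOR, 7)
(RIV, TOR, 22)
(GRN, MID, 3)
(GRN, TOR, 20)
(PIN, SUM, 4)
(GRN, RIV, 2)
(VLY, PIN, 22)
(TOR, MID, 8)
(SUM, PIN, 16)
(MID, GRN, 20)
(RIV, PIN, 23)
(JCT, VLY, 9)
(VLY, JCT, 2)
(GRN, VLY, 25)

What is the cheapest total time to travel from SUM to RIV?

41 min

Settle nodes by increasing distance from SUM:
SUM: 0
PIN: 16  (via SUM)
MID: 21  (via SUM)
TOR: 21  (via SUM)
DOK: 24  (via SUM)
GRN: 39  (via DOK)
RIV: 41  (via GRN)
Shortest route: SUM–DOK–GRN–RIV = 41 min.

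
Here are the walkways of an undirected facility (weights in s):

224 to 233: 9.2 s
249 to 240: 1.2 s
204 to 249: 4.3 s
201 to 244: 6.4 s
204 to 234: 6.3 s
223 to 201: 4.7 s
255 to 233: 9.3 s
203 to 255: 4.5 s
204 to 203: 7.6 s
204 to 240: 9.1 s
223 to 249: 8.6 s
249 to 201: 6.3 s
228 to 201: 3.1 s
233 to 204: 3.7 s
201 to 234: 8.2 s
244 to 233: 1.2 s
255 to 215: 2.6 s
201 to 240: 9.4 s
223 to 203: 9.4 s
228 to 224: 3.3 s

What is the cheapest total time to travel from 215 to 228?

22.6 s

Shortest distances from 215:
215: 0
255: 2.6  (via 215)
203: 7.1  (via 255)
233: 11.9  (via 255)
244: 13.1  (via 233)
204: 14.7  (via 203)
223: 16.5  (via 203)
249: 19  (via 204)
201: 19.5  (via 244)
240: 20.2  (via 249)
234: 21  (via 204)
224: 21.1  (via 233)
228: 22.6  (via 201)
Shortest route: 215–255–233–244–201–228 = 22.6 s.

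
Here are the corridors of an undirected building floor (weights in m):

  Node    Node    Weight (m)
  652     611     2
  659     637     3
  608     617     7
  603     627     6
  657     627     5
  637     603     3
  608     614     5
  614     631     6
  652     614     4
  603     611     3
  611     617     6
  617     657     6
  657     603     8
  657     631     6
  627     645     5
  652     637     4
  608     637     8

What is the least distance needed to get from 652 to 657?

Compare a few routes:
652–611–603–657: 2+3+8 = 13
652–614–631–657: 4+6+6 = 16
652–611–617–657: 2+6+6 = 14
652–637–603–657: 4+3+8 = 15
Cheapest is 652–611–603–657 at 13 m.

13 m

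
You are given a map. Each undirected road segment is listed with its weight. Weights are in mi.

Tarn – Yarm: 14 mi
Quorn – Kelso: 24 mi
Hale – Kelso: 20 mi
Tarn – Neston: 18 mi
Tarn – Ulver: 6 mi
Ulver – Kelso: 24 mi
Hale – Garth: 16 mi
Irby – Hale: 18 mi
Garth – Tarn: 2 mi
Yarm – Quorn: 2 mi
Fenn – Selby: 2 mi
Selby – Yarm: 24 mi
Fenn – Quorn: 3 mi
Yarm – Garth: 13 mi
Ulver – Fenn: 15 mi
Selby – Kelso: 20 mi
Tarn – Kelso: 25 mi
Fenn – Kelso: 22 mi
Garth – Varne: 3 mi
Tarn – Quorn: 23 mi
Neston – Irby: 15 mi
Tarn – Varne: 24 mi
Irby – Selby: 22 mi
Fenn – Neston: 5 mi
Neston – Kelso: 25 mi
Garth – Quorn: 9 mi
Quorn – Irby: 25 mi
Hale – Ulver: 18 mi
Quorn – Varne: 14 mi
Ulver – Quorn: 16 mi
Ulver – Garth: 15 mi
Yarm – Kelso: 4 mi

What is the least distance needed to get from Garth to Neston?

Shortest distances from Garth:
Garth: 0
Tarn: 2  (via Garth)
Varne: 3  (via Garth)
Ulver: 8  (via Tarn)
Quorn: 9  (via Garth)
Yarm: 11  (via Quorn)
Fenn: 12  (via Quorn)
Selby: 14  (via Fenn)
Kelso: 15  (via Yarm)
Hale: 16  (via Garth)
Neston: 17  (via Fenn)
Shortest route: Garth–Quorn–Fenn–Neston = 17 mi.

17 mi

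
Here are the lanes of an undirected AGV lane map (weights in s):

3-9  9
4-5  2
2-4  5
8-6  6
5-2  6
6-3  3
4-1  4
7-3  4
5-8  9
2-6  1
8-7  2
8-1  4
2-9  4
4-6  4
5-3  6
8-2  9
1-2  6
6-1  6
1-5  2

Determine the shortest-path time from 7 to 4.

Shortest distances from 7:
7: 0
8: 2  (via 7)
3: 4  (via 7)
1: 6  (via 8)
6: 7  (via 3)
2: 8  (via 6)
5: 8  (via 1)
4: 10  (via 1)
Shortest route: 7 → 8 → 1 → 4 = 10 s.

10 s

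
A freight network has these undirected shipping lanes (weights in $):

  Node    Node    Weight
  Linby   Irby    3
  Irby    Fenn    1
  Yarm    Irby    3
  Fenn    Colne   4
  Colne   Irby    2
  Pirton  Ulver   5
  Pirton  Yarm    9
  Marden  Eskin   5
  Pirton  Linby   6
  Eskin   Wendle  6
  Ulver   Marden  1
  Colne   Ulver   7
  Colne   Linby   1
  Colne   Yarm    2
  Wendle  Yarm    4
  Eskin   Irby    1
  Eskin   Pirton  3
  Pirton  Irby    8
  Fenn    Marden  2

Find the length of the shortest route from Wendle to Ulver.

$11

Settle nodes by increasing distance from Wendle:
Wendle: 0
Yarm: 4  (via Wendle)
Eskin: 6  (via Wendle)
Colne: 6  (via Yarm)
Irby: 7  (via Yarm)
Linby: 7  (via Colne)
Fenn: 8  (via Irby)
Pirton: 9  (via Eskin)
Marden: 10  (via Fenn)
Ulver: 11  (via Marden)
Shortest route: Wendle → Yarm → Irby → Fenn → Marden → Ulver = $11.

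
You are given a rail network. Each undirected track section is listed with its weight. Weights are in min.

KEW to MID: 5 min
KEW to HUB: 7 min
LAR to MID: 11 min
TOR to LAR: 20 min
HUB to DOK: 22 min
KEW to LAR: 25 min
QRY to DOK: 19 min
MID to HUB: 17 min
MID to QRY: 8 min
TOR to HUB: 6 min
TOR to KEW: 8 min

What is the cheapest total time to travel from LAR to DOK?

38 min

Settle nodes by increasing distance from LAR:
LAR: 0
MID: 11  (via LAR)
KEW: 16  (via MID)
QRY: 19  (via MID)
TOR: 20  (via LAR)
HUB: 23  (via KEW)
DOK: 38  (via QRY)
Shortest route: LAR → MID → QRY → DOK = 38 min.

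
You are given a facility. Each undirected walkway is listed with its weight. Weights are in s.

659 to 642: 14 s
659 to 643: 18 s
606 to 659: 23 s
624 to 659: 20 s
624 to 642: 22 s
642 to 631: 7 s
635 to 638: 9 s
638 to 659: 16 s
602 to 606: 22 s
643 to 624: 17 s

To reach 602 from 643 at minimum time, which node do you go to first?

Compare a few routes:
643–659–606–602: 18+23+22 = 63
643–624–659–606–602: 17+20+23+22 = 82
Cheapest is 643–659–606–602 at 63 s.
So from 643 the first move is to 659.

659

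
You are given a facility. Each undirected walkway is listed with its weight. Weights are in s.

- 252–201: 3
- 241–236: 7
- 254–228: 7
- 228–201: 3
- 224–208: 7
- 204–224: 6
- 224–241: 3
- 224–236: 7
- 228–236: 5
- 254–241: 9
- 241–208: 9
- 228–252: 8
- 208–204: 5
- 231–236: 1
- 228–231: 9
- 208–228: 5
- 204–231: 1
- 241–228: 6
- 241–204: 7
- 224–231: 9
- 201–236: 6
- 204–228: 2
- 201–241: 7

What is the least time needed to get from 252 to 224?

Enumerating some paths:
252 - 201 - 241 - 224: 3+7+3 = 13
252 - 201 - 228 - 241 - 224: 3+3+6+3 = 15
252 - 201 - 228 - 204 - 224: 3+3+2+6 = 14
Cheapest is 252 - 201 - 241 - 224 at 13 s.

13 s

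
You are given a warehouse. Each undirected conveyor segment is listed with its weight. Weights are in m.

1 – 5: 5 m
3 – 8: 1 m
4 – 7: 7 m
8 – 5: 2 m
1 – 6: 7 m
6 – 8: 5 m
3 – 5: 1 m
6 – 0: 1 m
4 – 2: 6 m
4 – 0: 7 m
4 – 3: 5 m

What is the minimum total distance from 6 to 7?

15 m

Settle nodes by increasing distance from 6:
6: 0
0: 1  (via 6)
8: 5  (via 6)
3: 6  (via 8)
1: 7  (via 6)
5: 7  (via 8)
4: 8  (via 0)
2: 14  (via 4)
7: 15  (via 4)
Shortest route: 6 → 0 → 4 → 7 = 15 m.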